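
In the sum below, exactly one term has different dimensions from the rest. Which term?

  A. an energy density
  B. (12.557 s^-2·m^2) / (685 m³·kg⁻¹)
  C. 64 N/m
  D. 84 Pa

Reduce each to base SI dimensions:
  A. [energy density] = kg·m⁻¹·s⁻²
  B. [m²·s⁻²] / [kg⁻¹·m³] = kg·m⁻¹·s⁻²
  C. N·m⁻¹ = kg·m·s⁻²·m⁻¹ = kg·s⁻²
  D. Pa = N·m⁻² = kg·m⁻¹·s⁻²
All reduce to kg·m⁻¹·s⁻² except C., which is kg·s⁻².

C.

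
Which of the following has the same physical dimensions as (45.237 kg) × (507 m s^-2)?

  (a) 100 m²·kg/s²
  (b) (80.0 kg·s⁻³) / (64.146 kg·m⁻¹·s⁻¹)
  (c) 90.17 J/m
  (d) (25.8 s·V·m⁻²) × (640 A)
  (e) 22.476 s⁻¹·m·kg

Reference: [kg] · [m·s⁻²] = kg·m·s⁻².
Each option:
  (a) kg·m²·s⁻²
  (b) [kg·s⁻³] / [kg·m⁻¹·s⁻¹] = m·s⁻²
  (c) J·m⁻¹ = N·m·m⁻¹ = kg·m·s⁻²  ← same
  (d) [kg·s⁻²·A⁻¹] · [A] = kg·s⁻²
  (e) kg·m·s⁻¹
Only (c) matches kg·m·s⁻².

(c)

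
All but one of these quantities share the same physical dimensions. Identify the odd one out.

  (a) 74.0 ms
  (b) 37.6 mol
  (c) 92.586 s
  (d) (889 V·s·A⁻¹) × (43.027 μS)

(b)

Dimensions:
  (a) s
  (b) mol
  (c) s
  (d) [kg·m²·s⁻²·A⁻²] · [kg⁻¹·m⁻²·s³·A²] = s
All reduce to s except (b), which is mol.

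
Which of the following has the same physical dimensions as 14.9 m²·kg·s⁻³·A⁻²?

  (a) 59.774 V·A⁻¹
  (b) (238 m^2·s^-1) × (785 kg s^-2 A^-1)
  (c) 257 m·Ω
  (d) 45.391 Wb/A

Reference: kg·m²·s⁻³·A⁻².
Each option:
  (a) V·A⁻¹ = J·C⁻¹·A⁻¹ = kg·m²·s⁻³·A⁻²  ← same
  (b) [m²·s⁻¹] · [kg·s⁻²·A⁻¹] = kg·m²·s⁻³·A⁻¹
  (c) Ω·m = V·A⁻¹·m = kg·m³·s⁻³·A⁻²
  (d) Wb·A⁻¹ = V·s·A⁻¹ = kg·m²·s⁻²·A⁻²
Only (a) matches kg·m²·s⁻³·A⁻².

(a)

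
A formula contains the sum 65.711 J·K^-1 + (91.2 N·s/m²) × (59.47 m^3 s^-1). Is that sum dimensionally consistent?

Dimensions:
  65.711 J·K^-1:  J·K⁻¹ = N·m·K⁻¹ = kg·m²·s⁻²·K⁻¹
  (91.2 N·s/m²) × (59.47 m^3 s^-1):  [kg·m⁻¹·s⁻¹] · [m³·s⁻¹] = kg·m²·s⁻²
kg·m²·s⁻²·K⁻¹ ≠ kg·m²·s⁻², so they cannot be added.

No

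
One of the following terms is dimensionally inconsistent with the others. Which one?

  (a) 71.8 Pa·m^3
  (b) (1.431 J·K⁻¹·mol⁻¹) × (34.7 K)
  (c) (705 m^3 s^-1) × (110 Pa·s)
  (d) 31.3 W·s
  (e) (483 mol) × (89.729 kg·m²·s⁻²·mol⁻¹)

(b)

In SI base units:
  (a) Pa·m³ = N·m⁻²·m³ = kg·m²·s⁻²
  (b) [kg·m²·s⁻²·K⁻¹·mol⁻¹] · [K] = kg·m²·s⁻²·mol⁻¹
  (c) [m³·s⁻¹] · [kg·m⁻¹·s⁻¹] = kg·m²·s⁻²
  (d) W·s = J·s⁻¹·s = kg·m²·s⁻²
  (e) [mol] · [kg·m²·s⁻²·mol⁻¹] = kg·m²·s⁻²
All reduce to kg·m²·s⁻² except (b), which is kg·m²·s⁻²·mol⁻¹.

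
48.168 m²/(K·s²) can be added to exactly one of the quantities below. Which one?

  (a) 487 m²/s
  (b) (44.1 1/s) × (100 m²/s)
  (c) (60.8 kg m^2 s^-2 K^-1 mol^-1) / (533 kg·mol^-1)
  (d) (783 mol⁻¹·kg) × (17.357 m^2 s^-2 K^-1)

Reference: m²·s⁻²·K⁻¹.
Each option:
  (a) m²·s⁻¹
  (b) [s⁻¹] · [m²·s⁻¹] = m²·s⁻²
  (c) [kg·m²·s⁻²·K⁻¹·mol⁻¹] / [kg·mol⁻¹] = m²·s⁻²·K⁻¹  ← same
  (d) [kg·mol⁻¹] · [m²·s⁻²·K⁻¹] = kg·m²·s⁻²·K⁻¹·mol⁻¹
Only (c) matches m²·s⁻²·K⁻¹.

(c)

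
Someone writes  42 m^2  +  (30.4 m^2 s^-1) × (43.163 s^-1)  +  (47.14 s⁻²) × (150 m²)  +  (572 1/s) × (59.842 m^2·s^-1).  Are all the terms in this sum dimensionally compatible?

Dimensions:
  42 m^2:  m²
  (30.4 m^2 s^-1) × (43.163 s^-1):  [m²·s⁻¹] · [s⁻¹] = m²·s⁻²
  (47.14 s⁻²) × (150 m²):  [s⁻²] · [m²] = m²·s⁻²
  (572 1/s) × (59.842 m^2·s^-1):  [s⁻¹] · [m²·s⁻¹] = m²·s⁻²
The terms do not share a single dimension (m² vs m²·s⁻²).

No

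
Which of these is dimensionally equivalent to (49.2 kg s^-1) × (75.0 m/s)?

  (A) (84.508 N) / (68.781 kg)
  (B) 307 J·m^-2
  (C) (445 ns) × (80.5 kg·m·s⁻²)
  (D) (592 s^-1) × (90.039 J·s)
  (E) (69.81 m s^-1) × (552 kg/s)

Reference: [kg·s⁻¹] · [m·s⁻¹] = kg·m·s⁻².
Each option:
  (A) [kg·m·s⁻²] / [kg] = m·s⁻²
  (B) J·m⁻² = N·m·m⁻² = kg·s⁻²
  (C) [s] · [kg·m·s⁻²] = kg·m·s⁻¹
  (D) [s⁻¹] · [kg·m²·s⁻¹] = kg·m²·s⁻²
  (E) [m·s⁻¹] · [kg·s⁻¹] = kg·m·s⁻²  ← same
Only (E) matches kg·m·s⁻².

(E)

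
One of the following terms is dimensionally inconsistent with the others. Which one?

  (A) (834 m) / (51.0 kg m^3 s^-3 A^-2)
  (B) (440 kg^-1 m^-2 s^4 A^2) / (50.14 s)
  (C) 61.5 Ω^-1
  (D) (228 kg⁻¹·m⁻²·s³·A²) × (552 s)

Reduce each to base SI dimensions:
  (A) [m] / [kg·m³·s⁻³·A⁻²] = kg⁻¹·m⁻²·s³·A²
  (B) [kg⁻¹·m⁻²·s⁴·A²] / [s] = kg⁻¹·m⁻²·s³·A²
  (C) Ω⁻¹ = (V·A⁻¹)⁻¹ = kg⁻¹·m⁻²·s³·A²
  (D) [kg⁻¹·m⁻²·s³·A²] · [s] = kg⁻¹·m⁻²·s⁴·A²
All reduce to kg⁻¹·m⁻²·s³·A² except (D), which is kg⁻¹·m⁻²·s⁴·A².

(D)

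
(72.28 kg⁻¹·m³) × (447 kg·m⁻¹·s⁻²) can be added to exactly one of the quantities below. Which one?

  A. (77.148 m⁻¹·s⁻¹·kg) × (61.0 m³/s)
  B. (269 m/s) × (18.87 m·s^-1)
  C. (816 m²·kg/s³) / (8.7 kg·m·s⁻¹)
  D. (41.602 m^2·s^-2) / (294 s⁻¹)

B.

Reference: [kg⁻¹·m³] · [kg·m⁻¹·s⁻²] = m²·s⁻².
Each option:
  A. [kg·m⁻¹·s⁻¹] · [m³·s⁻¹] = kg·m²·s⁻²
  B. [m·s⁻¹] · [m·s⁻¹] = m²·s⁻²  ← same
  C. [kg·m²·s⁻³] / [kg·m·s⁻¹] = m·s⁻²
  D. [m²·s⁻²] / [s⁻¹] = m²·s⁻¹
Only B. matches m²·s⁻².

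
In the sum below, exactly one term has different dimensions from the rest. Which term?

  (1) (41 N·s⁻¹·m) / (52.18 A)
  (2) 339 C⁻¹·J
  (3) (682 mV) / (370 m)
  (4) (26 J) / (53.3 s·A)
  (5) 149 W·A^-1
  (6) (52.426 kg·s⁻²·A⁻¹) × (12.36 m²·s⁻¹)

(3)

Reduce each to base SI dimensions:
  (1) [kg·m²·s⁻³] / [A] = kg·m²·s⁻³·A⁻¹
  (2) J·C⁻¹ = N·m·(s·A)⁻¹ = kg·m²·s⁻³·A⁻¹
  (3) [kg·m²·s⁻³·A⁻¹] / [m] = kg·m·s⁻³·A⁻¹
  (4) [kg·m²·s⁻²] / [s·A] = kg·m²·s⁻³·A⁻¹
  (5) W·A⁻¹ = J·s⁻¹·A⁻¹ = kg·m²·s⁻³·A⁻¹
  (6) [kg·s⁻²·A⁻¹] · [m²·s⁻¹] = kg·m²·s⁻³·A⁻¹
All reduce to kg·m²·s⁻³·A⁻¹ except (3), which is kg·m·s⁻³·A⁻¹.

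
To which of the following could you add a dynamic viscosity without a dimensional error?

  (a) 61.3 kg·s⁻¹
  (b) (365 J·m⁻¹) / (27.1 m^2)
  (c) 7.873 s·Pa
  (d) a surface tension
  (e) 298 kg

Reference: [dynamic viscosity] = kg·m⁻¹·s⁻¹.
Each option:
  (a) kg·s⁻¹
  (b) [kg·m·s⁻²] / [m²] = kg·m⁻¹·s⁻²
  (c) Pa·s = N·m⁻²·s = kg·m⁻¹·s⁻¹  ← same
  (d) [surface tension] = kg·s⁻²
  (e) kg
Only (c) matches kg·m⁻¹·s⁻¹.

(c)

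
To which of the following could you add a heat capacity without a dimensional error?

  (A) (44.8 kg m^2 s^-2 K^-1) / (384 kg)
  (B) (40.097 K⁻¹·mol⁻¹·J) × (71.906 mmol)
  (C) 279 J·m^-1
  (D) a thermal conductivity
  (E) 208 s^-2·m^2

(B)

Reference: [heat capacity] = kg·m²·s⁻²·K⁻¹.
Each option:
  (A) [kg·m²·s⁻²·K⁻¹] / [kg] = m²·s⁻²·K⁻¹
  (B) [kg·m²·s⁻²·K⁻¹·mol⁻¹] · [mol] = kg·m²·s⁻²·K⁻¹  ← same
  (C) J·m⁻¹ = N·m·m⁻¹ = kg·m·s⁻²
  (D) [thermal conductivity] = kg·m·s⁻³·K⁻¹
  (E) m²·s⁻²
Only (B) matches kg·m²·s⁻²·K⁻¹.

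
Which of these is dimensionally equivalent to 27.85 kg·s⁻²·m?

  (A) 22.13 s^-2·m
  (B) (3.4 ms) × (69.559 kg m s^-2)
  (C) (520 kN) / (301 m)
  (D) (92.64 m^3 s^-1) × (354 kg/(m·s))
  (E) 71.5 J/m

(E)

Reference: kg·m·s⁻².
Each option:
  (A) m·s⁻²
  (B) [s] · [kg·m·s⁻²] = kg·m·s⁻¹
  (C) [kg·m·s⁻²] / [m] = kg·s⁻²
  (D) [m³·s⁻¹] · [kg·m⁻¹·s⁻¹] = kg·m²·s⁻²
  (E) J·m⁻¹ = N·m·m⁻¹ = kg·m·s⁻²  ← same
Only (E) matches kg·m·s⁻².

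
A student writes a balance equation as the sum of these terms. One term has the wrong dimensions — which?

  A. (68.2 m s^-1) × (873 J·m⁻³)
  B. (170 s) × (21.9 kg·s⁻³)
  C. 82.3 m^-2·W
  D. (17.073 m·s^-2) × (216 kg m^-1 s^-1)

B.

Expand each in SI base units:
  A. [m·s⁻¹] · [kg·m⁻¹·s⁻²] = kg·s⁻³
  B. [s] · [kg·s⁻³] = kg·s⁻²
  C. W·m⁻² = J·s⁻¹·m⁻² = kg·s⁻³
  D. [m·s⁻²] · [kg·m⁻¹·s⁻¹] = kg·s⁻³
All reduce to kg·s⁻³ except B., which is kg·s⁻².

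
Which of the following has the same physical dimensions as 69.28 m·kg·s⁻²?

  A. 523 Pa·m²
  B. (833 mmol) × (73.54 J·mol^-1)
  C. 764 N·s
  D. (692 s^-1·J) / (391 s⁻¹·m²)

A.

Reference: kg·m·s⁻².
Each option:
  A. Pa·m² = N·m⁻²·m² = kg·m·s⁻²  ← same
  B. [mol] · [kg·m²·s⁻²·mol⁻¹] = kg·m²·s⁻²
  C. N·s = kg·m·s⁻²·s = kg·m·s⁻¹
  D. [kg·m²·s⁻³] / [m²·s⁻¹] = kg·s⁻²
Only A. matches kg·m·s⁻².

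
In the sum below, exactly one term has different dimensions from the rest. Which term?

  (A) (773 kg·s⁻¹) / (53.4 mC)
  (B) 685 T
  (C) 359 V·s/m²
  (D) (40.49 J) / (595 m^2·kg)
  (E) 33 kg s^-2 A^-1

Work out the base dimensions of each:
  (A) [kg·s⁻¹] / [s·A] = kg·s⁻²·A⁻¹
  (B) T = Wb·m⁻² = kg·s⁻²·A⁻¹
  (C) V·s·m⁻² = J·C⁻¹·s·m⁻² = kg·s⁻²·A⁻¹
  (D) [kg·m²·s⁻²] / [kg·m²] = s⁻²
  (E) kg·s⁻²·A⁻¹
All reduce to kg·s⁻²·A⁻¹ except (D), which is s⁻².

(D)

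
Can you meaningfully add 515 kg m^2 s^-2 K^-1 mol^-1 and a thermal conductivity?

No

Work out the base dimensions of each:
  515 kg m^2 s^-2 K^-1 mol^-1:  kg·m²·s⁻²·K⁻¹·mol⁻¹
  a thermal conductivity:  [thermal conductivity] = kg·m·s⁻³·K⁻¹
kg·m²·s⁻²·K⁻¹·mol⁻¹ ≠ kg·m·s⁻³·K⁻¹, so they cannot be added.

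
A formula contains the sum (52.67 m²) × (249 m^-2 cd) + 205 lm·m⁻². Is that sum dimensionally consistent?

No

Dimensions:
  (52.67 m²) × (249 m^-2 cd):  [m²] · [m⁻²·cd] = cd
  205 lm·m⁻²:  lm·m⁻² = cd·m⁻² = m⁻²·cd
cd ≠ m⁻²·cd, so they cannot be added.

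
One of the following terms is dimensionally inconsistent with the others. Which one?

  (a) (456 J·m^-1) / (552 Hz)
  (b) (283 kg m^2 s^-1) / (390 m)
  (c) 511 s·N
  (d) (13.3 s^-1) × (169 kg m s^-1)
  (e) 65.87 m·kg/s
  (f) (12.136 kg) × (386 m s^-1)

Expand each in SI base units:
  (a) [kg·m·s⁻²] / [s⁻¹] = kg·m·s⁻¹
  (b) [kg·m²·s⁻¹] / [m] = kg·m·s⁻¹
  (c) N·s = kg·m·s⁻²·s = kg·m·s⁻¹
  (d) [s⁻¹] · [kg·m·s⁻¹] = kg·m·s⁻²
  (e) kg·m·s⁻¹
  (f) [kg] · [m·s⁻¹] = kg·m·s⁻¹
All reduce to kg·m·s⁻¹ except (d), which is kg·m·s⁻².

(d)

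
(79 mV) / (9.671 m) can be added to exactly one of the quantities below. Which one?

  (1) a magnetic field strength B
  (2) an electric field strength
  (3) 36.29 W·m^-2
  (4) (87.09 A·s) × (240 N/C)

Reference: [kg·m²·s⁻³·A⁻¹] / [m] = kg·m·s⁻³·A⁻¹.
Each option:
  (1) [magnetic field strength B] = kg·s⁻²·A⁻¹
  (2) [electric field strength] = kg·m·s⁻³·A⁻¹  ← same
  (3) W·m⁻² = J·s⁻¹·m⁻² = kg·s⁻³
  (4) [s·A] · [kg·m·s⁻³·A⁻¹] = kg·m·s⁻²
Only (2) matches kg·m·s⁻³·A⁻¹.

(2)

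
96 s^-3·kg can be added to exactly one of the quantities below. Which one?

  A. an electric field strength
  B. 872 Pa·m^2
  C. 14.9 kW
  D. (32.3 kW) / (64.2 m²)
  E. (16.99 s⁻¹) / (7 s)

Reference: kg·s⁻³.
Each option:
  A. [electric field strength] = kg·m·s⁻³·A⁻¹
  B. Pa·m² = N·m⁻²·m² = kg·m·s⁻²
  C. W = J·s⁻¹ = kg·m²·s⁻³
  D. [kg·m²·s⁻³] / [m²] = kg·s⁻³  ← same
  E. [s⁻¹] / [s] = s⁻²
Only D. matches kg·s⁻³.

D.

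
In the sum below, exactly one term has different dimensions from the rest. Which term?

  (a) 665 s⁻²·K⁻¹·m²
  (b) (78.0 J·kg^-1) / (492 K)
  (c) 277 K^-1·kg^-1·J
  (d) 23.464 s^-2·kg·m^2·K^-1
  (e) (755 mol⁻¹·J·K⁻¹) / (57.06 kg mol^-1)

(d)

Reduce each to base SI dimensions:
  (a) m²·s⁻²·K⁻¹
  (b) [m²·s⁻²] / [K] = m²·s⁻²·K⁻¹
  (c) J·kg⁻¹·K⁻¹ = N·m·kg⁻¹·K⁻¹ = m²·s⁻²·K⁻¹
  (d) kg·m²·s⁻²·K⁻¹
  (e) [kg·m²·s⁻²·K⁻¹·mol⁻¹] / [kg·mol⁻¹] = m²·s⁻²·K⁻¹
All reduce to m²·s⁻²·K⁻¹ except (d), which is kg·m²·s⁻²·K⁻¹.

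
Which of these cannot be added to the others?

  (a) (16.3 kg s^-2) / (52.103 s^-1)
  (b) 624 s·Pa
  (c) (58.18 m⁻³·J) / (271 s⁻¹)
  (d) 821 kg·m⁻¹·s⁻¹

(a)

Expand each in SI base units:
  (a) [kg·s⁻²] / [s⁻¹] = kg·s⁻¹
  (b) Pa·s = N·m⁻²·s = kg·m⁻¹·s⁻¹
  (c) [kg·m⁻¹·s⁻²] / [s⁻¹] = kg·m⁻¹·s⁻¹
  (d) kg·m⁻¹·s⁻¹
All reduce to kg·m⁻¹·s⁻¹ except (a), which is kg·s⁻¹.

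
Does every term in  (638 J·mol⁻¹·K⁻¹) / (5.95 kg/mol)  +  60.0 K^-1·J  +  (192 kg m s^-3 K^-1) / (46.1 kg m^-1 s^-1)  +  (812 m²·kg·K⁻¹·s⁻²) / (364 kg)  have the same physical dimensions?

Expand each in SI base units:
  (638 J·mol⁻¹·K⁻¹) / (5.95 kg/mol):  [kg·m²·s⁻²·K⁻¹·mol⁻¹] / [kg·mol⁻¹] = m²·s⁻²·K⁻¹
  60.0 K^-1·J:  J·K⁻¹ = N·m·K⁻¹ = kg·m²·s⁻²·K⁻¹
  (192 kg m s^-3 K^-1) / (46.1 kg m^-1 s^-1):  [kg·m·s⁻³·K⁻¹] / [kg·m⁻¹·s⁻¹] = m²·s⁻²·K⁻¹
  (812 m²·kg·K⁻¹·s⁻²) / (364 kg):  [kg·m²·s⁻²·K⁻¹] / [kg] = m²·s⁻²·K⁻¹
The terms do not share a single dimension (kg·m²·s⁻²·K⁻¹ vs m²·s⁻²·K⁻¹).

No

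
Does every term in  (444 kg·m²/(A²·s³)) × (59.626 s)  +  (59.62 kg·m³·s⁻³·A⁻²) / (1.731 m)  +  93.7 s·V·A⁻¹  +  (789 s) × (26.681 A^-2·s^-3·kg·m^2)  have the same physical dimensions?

Dimensions:
  (444 kg·m²/(A²·s³)) × (59.626 s):  [kg·m²·s⁻³·A⁻²] · [s] = kg·m²·s⁻²·A⁻²
  (59.62 kg·m³·s⁻³·A⁻²) / (1.731 m):  [kg·m³·s⁻³·A⁻²] / [m] = kg·m²·s⁻³·A⁻²
  93.7 s·V·A⁻¹:  V·s·A⁻¹ = J·C⁻¹·s·A⁻¹ = kg·m²·s⁻²·A⁻²
  (789 s) × (26.681 A^-2·s^-3·kg·m^2):  [s] · [kg·m²·s⁻³·A⁻²] = kg·m²·s⁻²·A⁻²
The terms do not share a single dimension (kg·m²·s⁻²·A⁻² vs kg·m²·s⁻³·A⁻²).

No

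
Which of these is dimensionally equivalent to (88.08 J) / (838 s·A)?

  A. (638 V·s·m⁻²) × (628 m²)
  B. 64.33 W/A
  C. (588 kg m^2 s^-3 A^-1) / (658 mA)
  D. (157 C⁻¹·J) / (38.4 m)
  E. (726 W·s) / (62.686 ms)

B.

Reference: [kg·m²·s⁻²] / [s·A] = kg·m²·s⁻³·A⁻¹.
Each option:
  A. [kg·s⁻²·A⁻¹] · [m²] = kg·m²·s⁻²·A⁻¹
  B. W·A⁻¹ = J·s⁻¹·A⁻¹ = kg·m²·s⁻³·A⁻¹  ← same
  C. [kg·m²·s⁻³·A⁻¹] / [A] = kg·m²·s⁻³·A⁻²
  D. [kg·m²·s⁻³·A⁻¹] / [m] = kg·m·s⁻³·A⁻¹
  E. [kg·m²·s⁻²] / [s] = kg·m²·s⁻³
Only B. matches kg·m²·s⁻³·A⁻¹.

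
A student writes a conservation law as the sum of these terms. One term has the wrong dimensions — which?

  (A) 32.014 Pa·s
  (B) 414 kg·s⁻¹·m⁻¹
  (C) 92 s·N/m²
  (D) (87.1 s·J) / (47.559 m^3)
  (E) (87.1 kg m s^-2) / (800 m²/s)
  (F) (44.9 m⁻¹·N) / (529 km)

(F)

Dimensions:
  (A) Pa·s = N·m⁻²·s = kg·m⁻¹·s⁻¹
  (B) kg·m⁻¹·s⁻¹
  (C) N·s·m⁻² = kg·m·s⁻²·s·m⁻² = kg·m⁻¹·s⁻¹
  (D) [kg·m²·s⁻¹] / [m³] = kg·m⁻¹·s⁻¹
  (E) [kg·m·s⁻²] / [m²·s⁻¹] = kg·m⁻¹·s⁻¹
  (F) [kg·s⁻²] / [m] = kg·m⁻¹·s⁻²
All reduce to kg·m⁻¹·s⁻¹ except (F), which is kg·m⁻¹·s⁻².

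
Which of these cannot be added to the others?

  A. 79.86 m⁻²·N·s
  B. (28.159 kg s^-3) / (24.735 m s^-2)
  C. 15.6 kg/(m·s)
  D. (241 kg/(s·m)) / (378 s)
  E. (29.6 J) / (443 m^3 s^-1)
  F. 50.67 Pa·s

D.

Work out the base dimensions of each:
  A. N·s·m⁻² = kg·m·s⁻²·s·m⁻² = kg·m⁻¹·s⁻¹
  B. [kg·s⁻³] / [m·s⁻²] = kg·m⁻¹·s⁻¹
  C. kg·m⁻¹·s⁻¹
  D. [kg·m⁻¹·s⁻¹] / [s] = kg·m⁻¹·s⁻²
  E. [kg·m²·s⁻²] / [m³·s⁻¹] = kg·m⁻¹·s⁻¹
  F. Pa·s = N·m⁻²·s = kg·m⁻¹·s⁻¹
All reduce to kg·m⁻¹·s⁻¹ except D., which is kg·m⁻¹·s⁻².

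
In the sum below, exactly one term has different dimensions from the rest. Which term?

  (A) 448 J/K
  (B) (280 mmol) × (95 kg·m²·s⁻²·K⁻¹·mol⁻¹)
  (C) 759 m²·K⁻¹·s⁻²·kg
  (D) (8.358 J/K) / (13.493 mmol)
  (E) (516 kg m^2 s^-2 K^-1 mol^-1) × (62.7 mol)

Expand each in SI base units:
  (A) J·K⁻¹ = N·m·K⁻¹ = kg·m²·s⁻²·K⁻¹
  (B) [mol] · [kg·m²·s⁻²·K⁻¹·mol⁻¹] = kg·m²·s⁻²·K⁻¹
  (C) kg·m²·s⁻²·K⁻¹
  (D) [kg·m²·s⁻²·K⁻¹] / [mol] = kg·m²·s⁻²·K⁻¹·mol⁻¹
  (E) [kg·m²·s⁻²·K⁻¹·mol⁻¹] · [mol] = kg·m²·s⁻²·K⁻¹
All reduce to kg·m²·s⁻²·K⁻¹ except (D), which is kg·m²·s⁻²·K⁻¹·mol⁻¹.

(D)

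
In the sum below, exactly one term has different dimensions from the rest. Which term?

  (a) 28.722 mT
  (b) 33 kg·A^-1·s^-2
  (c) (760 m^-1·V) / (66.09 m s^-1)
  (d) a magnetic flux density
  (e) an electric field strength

Dimensions:
  (a) T = Wb·m⁻² = kg·s⁻²·A⁻¹
  (b) kg·s⁻²·A⁻¹
  (c) [kg·m·s⁻³·A⁻¹] / [m·s⁻¹] = kg·s⁻²·A⁻¹
  (d) [magnetic flux density] = kg·s⁻²·A⁻¹
  (e) [electric field strength] = kg·m·s⁻³·A⁻¹
All reduce to kg·s⁻²·A⁻¹ except (e), which is kg·m·s⁻³·A⁻¹.

(e)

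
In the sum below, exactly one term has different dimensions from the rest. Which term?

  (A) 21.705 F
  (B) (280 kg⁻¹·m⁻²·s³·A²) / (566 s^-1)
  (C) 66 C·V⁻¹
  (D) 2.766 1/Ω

(D)

Dimensions:
  (A) F = C·V⁻¹ = kg⁻¹·m⁻²·s⁴·A²
  (B) [kg⁻¹·m⁻²·s³·A²] / [s⁻¹] = kg⁻¹·m⁻²·s⁴·A²
  (C) C·V⁻¹ = s·A·(J·C⁻¹)⁻¹ = kg⁻¹·m⁻²·s⁴·A²
  (D) Ω⁻¹ = (V·A⁻¹)⁻¹ = kg⁻¹·m⁻²·s³·A²
All reduce to kg⁻¹·m⁻²·s⁴·A² except (D), which is kg⁻¹·m⁻²·s³·A².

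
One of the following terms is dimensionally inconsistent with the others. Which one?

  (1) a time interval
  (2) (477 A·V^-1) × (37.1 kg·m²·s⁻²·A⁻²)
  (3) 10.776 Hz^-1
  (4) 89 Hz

(4)

Expand each in SI base units:
  (1) [time interval] = s
  (2) [kg⁻¹·m⁻²·s³·A²] · [kg·m²·s⁻²·A⁻²] = s
  (3) Hz⁻¹ = (s⁻¹)⁻¹ = s
  (4) Hz = s⁻¹
All reduce to s except (4), which is s⁻¹.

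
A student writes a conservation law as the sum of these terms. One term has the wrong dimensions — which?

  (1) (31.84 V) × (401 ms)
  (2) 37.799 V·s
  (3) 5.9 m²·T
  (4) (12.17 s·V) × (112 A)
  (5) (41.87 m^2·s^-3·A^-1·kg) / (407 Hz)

Work out the base dimensions of each:
  (1) [kg·m²·s⁻³·A⁻¹] · [s] = kg·m²·s⁻²·A⁻¹
  (2) V·s = J·C⁻¹·s = kg·m²·s⁻²·A⁻¹
  (3) T·m² = Wb·m⁻²·m² = kg·m²·s⁻²·A⁻¹
  (4) [kg·m²·s⁻²·A⁻¹] · [A] = kg·m²·s⁻²
  (5) [kg·m²·s⁻³·A⁻¹] / [s⁻¹] = kg·m²·s⁻²·A⁻¹
All reduce to kg·m²·s⁻²·A⁻¹ except (4), which is kg·m²·s⁻².

(4)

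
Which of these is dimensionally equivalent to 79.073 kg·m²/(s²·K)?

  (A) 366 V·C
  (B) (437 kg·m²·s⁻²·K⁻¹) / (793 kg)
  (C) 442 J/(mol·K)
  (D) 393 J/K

Reference: kg·m²·s⁻²·K⁻¹.
Each option:
  (A) C·V = s·A·J·C⁻¹ = kg·m²·s⁻²
  (B) [kg·m²·s⁻²·K⁻¹] / [kg] = m²·s⁻²·K⁻¹
  (C) J·mol⁻¹·K⁻¹ = N·m·mol⁻¹·K⁻¹ = kg·m²·s⁻²·K⁻¹·mol⁻¹
  (D) J·K⁻¹ = N·m·K⁻¹ = kg·m²·s⁻²·K⁻¹  ← same
Only (D) matches kg·m²·s⁻²·K⁻¹.

(D)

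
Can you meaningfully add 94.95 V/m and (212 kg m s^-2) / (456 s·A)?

In SI base units:
  94.95 V/m:  V·m⁻¹ = J·C⁻¹·m⁻¹ = kg·m·s⁻³·A⁻¹
  (212 kg m s^-2) / (456 s·A):  [kg·m·s⁻²] / [s·A] = kg·m·s⁻³·A⁻¹
Both are kg·m·s⁻³·A⁻¹, so they have the same dimensions and can be added.

Yes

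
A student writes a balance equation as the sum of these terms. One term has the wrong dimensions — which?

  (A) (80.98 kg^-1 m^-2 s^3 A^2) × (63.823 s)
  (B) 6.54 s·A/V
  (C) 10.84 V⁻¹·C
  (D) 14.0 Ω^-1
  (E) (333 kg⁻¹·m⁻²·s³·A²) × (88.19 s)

Expand each in SI base units:
  (A) [kg⁻¹·m⁻²·s³·A²] · [s] = kg⁻¹·m⁻²·s⁴·A²
  (B) A·s·V⁻¹ = A·s·(J·C⁻¹)⁻¹ = kg⁻¹·m⁻²·s⁴·A²
  (C) C·V⁻¹ = s·A·(J·C⁻¹)⁻¹ = kg⁻¹·m⁻²·s⁴·A²
  (D) Ω⁻¹ = (V·A⁻¹)⁻¹ = kg⁻¹·m⁻²·s³·A²
  (E) [kg⁻¹·m⁻²·s³·A²] · [s] = kg⁻¹·m⁻²·s⁴·A²
All reduce to kg⁻¹·m⁻²·s⁴·A² except (D), which is kg⁻¹·m⁻²·s³·A².

(D)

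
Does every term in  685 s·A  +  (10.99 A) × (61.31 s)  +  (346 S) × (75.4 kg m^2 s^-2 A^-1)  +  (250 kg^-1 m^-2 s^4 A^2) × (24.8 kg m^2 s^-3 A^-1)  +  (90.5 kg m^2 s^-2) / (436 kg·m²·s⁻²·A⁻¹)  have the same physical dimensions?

No

Reduce each to base SI dimensions:
  685 s·A:  A·s = s·A
  (10.99 A) × (61.31 s):  [A] · [s] = s·A
  (346 S) × (75.4 kg m^2 s^-2 A^-1):  [kg⁻¹·m⁻²·s³·A²] · [kg·m²·s⁻²·A⁻¹] = s·A
  (250 kg^-1 m^-2 s^4 A^2) × (24.8 kg m^2 s^-3 A^-1):  [kg⁻¹·m⁻²·s⁴·A²] · [kg·m²·s⁻³·A⁻¹] = s·A
  (90.5 kg m^2 s^-2) / (436 kg·m²·s⁻²·A⁻¹):  [kg·m²·s⁻²] / [kg·m²·s⁻²·A⁻¹] = A
The terms do not share a single dimension (A vs s·A).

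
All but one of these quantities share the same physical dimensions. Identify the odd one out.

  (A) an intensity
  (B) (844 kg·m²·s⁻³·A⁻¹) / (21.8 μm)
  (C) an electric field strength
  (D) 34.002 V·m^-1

Reduce each to base SI dimensions:
  (A) [intensity] = kg·s⁻³
  (B) [kg·m²·s⁻³·A⁻¹] / [m] = kg·m·s⁻³·A⁻¹
  (C) [electric field strength] = kg·m·s⁻³·A⁻¹
  (D) V·m⁻¹ = J·C⁻¹·m⁻¹ = kg·m·s⁻³·A⁻¹
All reduce to kg·m·s⁻³·A⁻¹ except (A), which is kg·s⁻³.

(A)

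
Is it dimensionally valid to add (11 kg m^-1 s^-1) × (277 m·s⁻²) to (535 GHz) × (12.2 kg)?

Expand each in SI base units:
  (11 kg m^-1 s^-1) × (277 m·s⁻²):  [kg·m⁻¹·s⁻¹] · [m·s⁻²] = kg·s⁻³
  (535 GHz) × (12.2 kg):  [s⁻¹] · [kg] = kg·s⁻¹
kg·s⁻³ ≠ kg·s⁻¹, so they cannot be added.

No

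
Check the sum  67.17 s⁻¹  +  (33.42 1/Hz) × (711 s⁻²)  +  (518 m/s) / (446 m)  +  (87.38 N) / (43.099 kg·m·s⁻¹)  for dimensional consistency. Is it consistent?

Expand each in SI base units:
  67.17 s⁻¹:  s⁻¹
  (33.42 1/Hz) × (711 s⁻²):  [s] · [s⁻²] = s⁻¹
  (518 m/s) / (446 m):  [m·s⁻¹] / [m] = s⁻¹
  (87.38 N) / (43.099 kg·m·s⁻¹):  [kg·m·s⁻²] / [kg·m·s⁻¹] = s⁻¹
Every term reduces to s⁻¹.

Yes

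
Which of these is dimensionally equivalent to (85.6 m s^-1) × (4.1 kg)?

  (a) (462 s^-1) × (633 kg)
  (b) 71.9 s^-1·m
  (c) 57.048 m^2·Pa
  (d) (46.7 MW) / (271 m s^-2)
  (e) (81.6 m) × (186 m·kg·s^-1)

Reference: [m·s⁻¹] · [kg] = kg·m·s⁻¹.
Each option:
  (a) [s⁻¹] · [kg] = kg·s⁻¹
  (b) m·s⁻¹
  (c) Pa·m² = N·m⁻²·m² = kg·m·s⁻²
  (d) [kg·m²·s⁻³] / [m·s⁻²] = kg·m·s⁻¹  ← same
  (e) [m] · [kg·m·s⁻¹] = kg·m²·s⁻¹
Only (d) matches kg·m·s⁻¹.

(d)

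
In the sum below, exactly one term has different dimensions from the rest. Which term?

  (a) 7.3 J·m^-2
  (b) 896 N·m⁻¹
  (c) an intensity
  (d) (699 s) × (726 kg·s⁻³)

In SI base units:
  (a) J·m⁻² = N·m·m⁻² = kg·s⁻²
  (b) N·m⁻¹ = kg·m·s⁻²·m⁻¹ = kg·s⁻²
  (c) [intensity] = kg·s⁻³
  (d) [s] · [kg·s⁻³] = kg·s⁻²
All reduce to kg·s⁻² except (c), which is kg·s⁻³.

(c)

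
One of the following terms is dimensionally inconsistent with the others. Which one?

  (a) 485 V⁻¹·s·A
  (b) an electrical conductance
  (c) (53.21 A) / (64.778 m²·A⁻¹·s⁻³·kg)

Expand each in SI base units:
  (a) A·s·V⁻¹ = A·s·(J·C⁻¹)⁻¹ = kg⁻¹·m⁻²·s⁴·A²
  (b) [electrical conductance] = kg⁻¹·m⁻²·s³·A²
  (c) [A] / [kg·m²·s⁻³·A⁻¹] = kg⁻¹·m⁻²·s³·A²
All reduce to kg⁻¹·m⁻²·s³·A² except (a), which is kg⁻¹·m⁻²·s⁴·A².

(a)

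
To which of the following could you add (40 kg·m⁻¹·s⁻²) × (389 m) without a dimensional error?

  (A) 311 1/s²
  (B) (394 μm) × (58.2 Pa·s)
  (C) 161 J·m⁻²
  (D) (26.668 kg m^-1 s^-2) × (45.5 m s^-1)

(C)

Reference: [kg·m⁻¹·s⁻²] · [m] = kg·s⁻².
Each option:
  (A) s⁻²
  (B) [m] · [kg·m⁻¹·s⁻¹] = kg·s⁻¹
  (C) J·m⁻² = N·m·m⁻² = kg·s⁻²  ← same
  (D) [kg·m⁻¹·s⁻²] · [m·s⁻¹] = kg·s⁻³
Only (C) matches kg·s⁻².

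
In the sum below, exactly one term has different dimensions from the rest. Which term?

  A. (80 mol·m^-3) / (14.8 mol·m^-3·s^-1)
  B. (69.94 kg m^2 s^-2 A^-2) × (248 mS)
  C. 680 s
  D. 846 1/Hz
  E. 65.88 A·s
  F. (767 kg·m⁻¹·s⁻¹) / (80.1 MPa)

E.

Dimensions:
  A. [m⁻³·mol] / [m⁻³·s⁻¹·mol] = s
  B. [kg·m²·s⁻²·A⁻²] · [kg⁻¹·m⁻²·s³·A²] = s
  C. s
  D. Hz⁻¹ = (s⁻¹)⁻¹ = s
  E. A·s = s·A
  F. [kg·m⁻¹·s⁻¹] / [kg·m⁻¹·s⁻²] = s
All reduce to s except E., which is s·A.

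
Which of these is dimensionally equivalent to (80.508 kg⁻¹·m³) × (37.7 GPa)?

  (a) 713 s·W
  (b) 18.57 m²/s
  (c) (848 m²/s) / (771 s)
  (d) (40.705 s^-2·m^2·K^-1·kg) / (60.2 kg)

Reference: [kg⁻¹·m³] · [kg·m⁻¹·s⁻²] = m²·s⁻².
Each option:
  (a) W·s = J·s⁻¹·s = kg·m²·s⁻²
  (b) m²·s⁻¹
  (c) [m²·s⁻¹] / [s] = m²·s⁻²  ← same
  (d) [kg·m²·s⁻²·K⁻¹] / [kg] = m²·s⁻²·K⁻¹
Only (c) matches m²·s⁻².

(c)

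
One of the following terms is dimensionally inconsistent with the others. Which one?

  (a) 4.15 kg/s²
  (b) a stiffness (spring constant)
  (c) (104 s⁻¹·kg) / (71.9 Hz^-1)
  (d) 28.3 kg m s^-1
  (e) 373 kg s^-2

(d)

Expand each in SI base units:
  (a) kg·s⁻²
  (b) [stiffness (spring constant)] = kg·s⁻²
  (c) [kg·s⁻¹] / [s] = kg·s⁻²
  (d) kg·m·s⁻¹
  (e) kg·s⁻²
All reduce to kg·s⁻² except (d), which is kg·m·s⁻¹.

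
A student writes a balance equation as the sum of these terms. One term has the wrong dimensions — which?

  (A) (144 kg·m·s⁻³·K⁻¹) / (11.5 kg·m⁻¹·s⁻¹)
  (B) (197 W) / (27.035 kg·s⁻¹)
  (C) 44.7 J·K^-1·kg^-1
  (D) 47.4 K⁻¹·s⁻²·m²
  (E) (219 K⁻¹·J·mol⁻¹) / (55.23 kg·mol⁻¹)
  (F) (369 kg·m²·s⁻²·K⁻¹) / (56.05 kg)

Work out the base dimensions of each:
  (A) [kg·m·s⁻³·K⁻¹] / [kg·m⁻¹·s⁻¹] = m²·s⁻²·K⁻¹
  (B) [kg·m²·s⁻³] / [kg·s⁻¹] = m²·s⁻²
  (C) J·kg⁻¹·K⁻¹ = N·m·kg⁻¹·K⁻¹ = m²·s⁻²·K⁻¹
  (D) m²·s⁻²·K⁻¹
  (E) [kg·m²·s⁻²·K⁻¹·mol⁻¹] / [kg·mol⁻¹] = m²·s⁻²·K⁻¹
  (F) [kg·m²·s⁻²·K⁻¹] / [kg] = m²·s⁻²·K⁻¹
All reduce to m²·s⁻²·K⁻¹ except (B), which is m²·s⁻².

(B)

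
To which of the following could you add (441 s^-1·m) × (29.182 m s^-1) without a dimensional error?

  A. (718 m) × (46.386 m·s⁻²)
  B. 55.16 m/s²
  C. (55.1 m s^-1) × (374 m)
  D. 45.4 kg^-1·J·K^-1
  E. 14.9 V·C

A.

Reference: [m·s⁻¹] · [m·s⁻¹] = m²·s⁻².
Each option:
  A. [m] · [m·s⁻²] = m²·s⁻²  ← same
  B. m·s⁻²
  C. [m·s⁻¹] · [m] = m²·s⁻¹
  D. J·kg⁻¹·K⁻¹ = N·m·kg⁻¹·K⁻¹ = m²·s⁻²·K⁻¹
  E. C·V = s·A·J·C⁻¹ = kg·m²·s⁻²
Only A. matches m²·s⁻².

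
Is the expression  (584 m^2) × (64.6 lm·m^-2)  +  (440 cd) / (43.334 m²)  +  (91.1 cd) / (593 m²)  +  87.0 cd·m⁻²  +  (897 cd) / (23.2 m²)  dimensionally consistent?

Dimensions:
  (584 m^2) × (64.6 lm·m^-2):  [m²] · [m⁻²·cd] = cd
  (440 cd) / (43.334 m²):  [cd] / [m²] = m⁻²·cd
  (91.1 cd) / (593 m²):  [cd] / [m²] = m⁻²·cd
  87.0 cd·m⁻²:  cd·m⁻² = m⁻²·cd
  (897 cd) / (23.2 m²):  [cd] / [m²] = m⁻²·cd
The terms do not share a single dimension (cd vs m⁻²·cd).

No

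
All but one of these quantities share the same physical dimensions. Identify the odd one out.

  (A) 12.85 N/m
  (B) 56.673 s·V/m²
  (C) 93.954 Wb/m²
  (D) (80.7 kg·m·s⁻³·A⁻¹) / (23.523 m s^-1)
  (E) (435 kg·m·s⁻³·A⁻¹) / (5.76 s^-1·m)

(A)

Expand each in SI base units:
  (A) N·m⁻¹ = kg·m·s⁻²·m⁻¹ = kg·s⁻²
  (B) V·s·m⁻² = J·C⁻¹·s·m⁻² = kg·s⁻²·A⁻¹
  (C) Wb·m⁻² = V·s·m⁻² = kg·s⁻²·A⁻¹
  (D) [kg·m·s⁻³·A⁻¹] / [m·s⁻¹] = kg·s⁻²·A⁻¹
  (E) [kg·m·s⁻³·A⁻¹] / [m·s⁻¹] = kg·s⁻²·A⁻¹
All reduce to kg·s⁻²·A⁻¹ except (A), which is kg·s⁻².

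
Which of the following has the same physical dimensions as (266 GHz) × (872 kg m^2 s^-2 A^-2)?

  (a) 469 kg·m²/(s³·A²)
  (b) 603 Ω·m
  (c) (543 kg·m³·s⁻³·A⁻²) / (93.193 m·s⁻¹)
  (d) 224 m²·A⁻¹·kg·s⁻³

Reference: [s⁻¹] · [kg·m²·s⁻²·A⁻²] = kg·m²·s⁻³·A⁻².
Each option:
  (a) kg·m²·s⁻³·A⁻²  ← same
  (b) Ω·m = V·A⁻¹·m = kg·m³·s⁻³·A⁻²
  (c) [kg·m³·s⁻³·A⁻²] / [m·s⁻¹] = kg·m²·s⁻²·A⁻²
  (d) kg·m²·s⁻³·A⁻¹
Only (a) matches kg·m²·s⁻³·A⁻².

(a)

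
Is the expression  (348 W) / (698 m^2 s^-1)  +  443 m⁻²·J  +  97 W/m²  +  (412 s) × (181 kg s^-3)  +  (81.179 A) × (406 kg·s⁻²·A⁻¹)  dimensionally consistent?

No

Reduce each to base SI dimensions:
  (348 W) / (698 m^2 s^-1):  [kg·m²·s⁻³] / [m²·s⁻¹] = kg·s⁻²
  443 m⁻²·J:  J·m⁻² = N·m·m⁻² = kg·s⁻²
  97 W/m²:  W·m⁻² = J·s⁻¹·m⁻² = kg·s⁻³
  (412 s) × (181 kg s^-3):  [s] · [kg·s⁻³] = kg·s⁻²
  (81.179 A) × (406 kg·s⁻²·A⁻¹):  [A] · [kg·s⁻²·A⁻¹] = kg·s⁻²
The terms do not share a single dimension (kg·s⁻² vs kg·s⁻³).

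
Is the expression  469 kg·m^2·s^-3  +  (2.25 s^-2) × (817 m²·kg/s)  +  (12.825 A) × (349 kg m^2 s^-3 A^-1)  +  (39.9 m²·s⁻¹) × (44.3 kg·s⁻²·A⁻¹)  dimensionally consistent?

Reduce each to base SI dimensions:
  469 kg·m^2·s^-3:  kg·m²·s⁻³
  (2.25 s^-2) × (817 m²·kg/s):  [s⁻²] · [kg·m²·s⁻¹] = kg·m²·s⁻³
  (12.825 A) × (349 kg m^2 s^-3 A^-1):  [A] · [kg·m²·s⁻³·A⁻¹] = kg·m²·s⁻³
  (39.9 m²·s⁻¹) × (44.3 kg·s⁻²·A⁻¹):  [m²·s⁻¹] · [kg·s⁻²·A⁻¹] = kg·m²·s⁻³·A⁻¹
The terms do not share a single dimension (kg·m²·s⁻³ vs kg·m²·s⁻³·A⁻¹).

No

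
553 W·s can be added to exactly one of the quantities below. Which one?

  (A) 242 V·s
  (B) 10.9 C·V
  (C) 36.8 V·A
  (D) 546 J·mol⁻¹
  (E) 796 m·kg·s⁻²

(B)

Reference: W·s = J·s⁻¹·s = kg·m²·s⁻².
Each option:
  (A) V·s = J·C⁻¹·s = kg·m²·s⁻²·A⁻¹
  (B) C·V = s·A·J·C⁻¹ = kg·m²·s⁻²  ← same
  (C) V·A = J·C⁻¹·A = kg·m²·s⁻³
  (D) J·mol⁻¹ = N·m·mol⁻¹ = kg·m²·s⁻²·mol⁻¹
  (E) kg·m·s⁻²
Only (B) matches kg·m²·s⁻².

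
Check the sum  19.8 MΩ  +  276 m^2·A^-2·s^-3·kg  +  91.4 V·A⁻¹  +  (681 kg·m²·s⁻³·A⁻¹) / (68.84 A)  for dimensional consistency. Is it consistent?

Expand each in SI base units:
  19.8 MΩ:  Ω = V·A⁻¹ = kg·m²·s⁻³·A⁻²
  276 m^2·A^-2·s^-3·kg:  kg·m²·s⁻³·A⁻²
  91.4 V·A⁻¹:  V·A⁻¹ = J·C⁻¹·A⁻¹ = kg·m²·s⁻³·A⁻²
  (681 kg·m²·s⁻³·A⁻¹) / (68.84 A):  [kg·m²·s⁻³·A⁻¹] / [A] = kg·m²·s⁻³·A⁻²
Every term reduces to kg·m²·s⁻³·A⁻².

Yes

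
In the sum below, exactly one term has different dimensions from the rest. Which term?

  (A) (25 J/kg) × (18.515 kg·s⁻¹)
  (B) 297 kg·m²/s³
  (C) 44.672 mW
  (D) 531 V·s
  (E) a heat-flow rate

(D)

In SI base units:
  (A) [m²·s⁻²] · [kg·s⁻¹] = kg·m²·s⁻³
  (B) kg·m²·s⁻³
  (C) W = J·s⁻¹ = kg·m²·s⁻³
  (D) V·s = J·C⁻¹·s = kg·m²·s⁻²·A⁻¹
  (E) [heat-flow rate] = kg·m²·s⁻³
All reduce to kg·m²·s⁻³ except (D), which is kg·m²·s⁻²·A⁻¹.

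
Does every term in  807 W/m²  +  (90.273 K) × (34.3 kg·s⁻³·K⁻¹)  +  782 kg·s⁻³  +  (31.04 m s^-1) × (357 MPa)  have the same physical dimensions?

Yes

Dimensions:
  807 W/m²:  W·m⁻² = J·s⁻¹·m⁻² = kg·s⁻³
  (90.273 K) × (34.3 kg·s⁻³·K⁻¹):  [K] · [kg·s⁻³·K⁻¹] = kg·s⁻³
  782 kg·s⁻³:  kg·s⁻³
  (31.04 m s^-1) × (357 MPa):  [m·s⁻¹] · [kg·m⁻¹·s⁻²] = kg·s⁻³
Every term reduces to kg·s⁻³.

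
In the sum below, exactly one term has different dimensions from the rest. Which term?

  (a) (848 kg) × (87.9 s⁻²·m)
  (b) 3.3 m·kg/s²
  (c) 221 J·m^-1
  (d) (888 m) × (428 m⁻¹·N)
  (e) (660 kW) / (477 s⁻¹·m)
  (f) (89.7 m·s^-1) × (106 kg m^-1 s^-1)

(f)

Expand each in SI base units:
  (a) [kg] · [m·s⁻²] = kg·m·s⁻²
  (b) kg·m·s⁻²
  (c) J·m⁻¹ = N·m·m⁻¹ = kg·m·s⁻²
  (d) [m] · [kg·s⁻²] = kg·m·s⁻²
  (e) [kg·m²·s⁻³] / [m·s⁻¹] = kg·m·s⁻²
  (f) [m·s⁻¹] · [kg·m⁻¹·s⁻¹] = kg·s⁻²
All reduce to kg·m·s⁻² except (f), which is kg·s⁻².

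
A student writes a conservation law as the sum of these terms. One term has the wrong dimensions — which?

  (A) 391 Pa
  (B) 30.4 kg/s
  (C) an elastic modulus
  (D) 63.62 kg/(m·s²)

Work out the base dimensions of each:
  (A) Pa = N·m⁻² = kg·m⁻¹·s⁻²
  (B) kg·s⁻¹
  (C) [elastic modulus] = kg·m⁻¹·s⁻²
  (D) kg·m⁻¹·s⁻²
All reduce to kg·m⁻¹·s⁻² except (B), which is kg·s⁻¹.

(B)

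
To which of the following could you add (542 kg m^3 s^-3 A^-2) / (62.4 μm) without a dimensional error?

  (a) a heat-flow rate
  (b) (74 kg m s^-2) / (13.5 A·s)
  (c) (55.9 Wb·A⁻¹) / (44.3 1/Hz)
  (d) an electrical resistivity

Reference: [kg·m³·s⁻³·A⁻²] / [m] = kg·m²·s⁻³·A⁻².
Each option:
  (a) [heat-flow rate] = kg·m²·s⁻³
  (b) [kg·m·s⁻²] / [s·A] = kg·m·s⁻³·A⁻¹
  (c) [kg·m²·s⁻²·A⁻²] / [s] = kg·m²·s⁻³·A⁻²  ← same
  (d) [electrical resistivity] = kg·m³·s⁻³·A⁻²
Only (c) matches kg·m²·s⁻³·A⁻².

(c)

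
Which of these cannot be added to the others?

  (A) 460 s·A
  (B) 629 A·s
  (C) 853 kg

Expand each in SI base units:
  (A) s·A
  (B) A·s = s·A
  (C) kg
All reduce to s·A except (C), which is kg.

(C)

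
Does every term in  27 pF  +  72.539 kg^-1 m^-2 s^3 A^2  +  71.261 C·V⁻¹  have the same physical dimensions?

No

Dimensions:
  27 pF:  F = C·V⁻¹ = kg⁻¹·m⁻²·s⁴·A²
  72.539 kg^-1 m^-2 s^3 A^2:  kg⁻¹·m⁻²·s³·A²
  71.261 C·V⁻¹:  C·V⁻¹ = s·A·(J·C⁻¹)⁻¹ = kg⁻¹·m⁻²·s⁴·A²
The terms do not share a single dimension (kg⁻¹·m⁻²·s³·A² vs kg⁻¹·m⁻²·s⁴·A²).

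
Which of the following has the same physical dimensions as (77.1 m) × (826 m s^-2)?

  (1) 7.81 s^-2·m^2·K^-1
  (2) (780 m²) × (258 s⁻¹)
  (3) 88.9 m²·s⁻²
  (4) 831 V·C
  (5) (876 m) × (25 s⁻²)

(3)

Reference: [m] · [m·s⁻²] = m²·s⁻².
Each option:
  (1) m²·s⁻²·K⁻¹
  (2) [m²] · [s⁻¹] = m²·s⁻¹
  (3) m²·s⁻²  ← same
  (4) C·V = s·A·J·C⁻¹ = kg·m²·s⁻²
  (5) [m] · [s⁻²] = m·s⁻²
Only (3) matches m²·s⁻².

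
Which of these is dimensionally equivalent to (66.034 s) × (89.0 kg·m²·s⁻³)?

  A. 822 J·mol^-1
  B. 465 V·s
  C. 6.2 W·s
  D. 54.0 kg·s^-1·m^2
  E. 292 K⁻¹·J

C.

Reference: [s] · [kg·m²·s⁻³] = kg·m²·s⁻².
Each option:
  A. J·mol⁻¹ = N·m·mol⁻¹ = kg·m²·s⁻²·mol⁻¹
  B. V·s = J·C⁻¹·s = kg·m²·s⁻²·A⁻¹
  C. W·s = J·s⁻¹·s = kg·m²·s⁻²  ← same
  D. kg·m²·s⁻¹
  E. J·K⁻¹ = N·m·K⁻¹ = kg·m²·s⁻²·K⁻¹
Only C. matches kg·m²·s⁻².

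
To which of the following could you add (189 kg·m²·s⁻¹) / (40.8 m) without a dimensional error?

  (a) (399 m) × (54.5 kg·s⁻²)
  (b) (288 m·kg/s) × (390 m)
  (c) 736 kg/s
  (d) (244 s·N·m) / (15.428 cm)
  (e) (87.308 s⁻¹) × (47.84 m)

(d)

Reference: [kg·m²·s⁻¹] / [m] = kg·m·s⁻¹.
Each option:
  (a) [m] · [kg·s⁻²] = kg·m·s⁻²
  (b) [kg·m·s⁻¹] · [m] = kg·m²·s⁻¹
  (c) kg·s⁻¹
  (d) [kg·m²·s⁻¹] / [m] = kg·m·s⁻¹  ← same
  (e) [s⁻¹] · [m] = m·s⁻¹
Only (d) matches kg·m·s⁻¹.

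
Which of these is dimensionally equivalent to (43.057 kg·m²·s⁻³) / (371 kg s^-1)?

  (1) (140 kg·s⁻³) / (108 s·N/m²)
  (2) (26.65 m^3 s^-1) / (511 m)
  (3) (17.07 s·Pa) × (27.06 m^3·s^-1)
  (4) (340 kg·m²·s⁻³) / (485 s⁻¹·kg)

Reference: [kg·m²·s⁻³] / [kg·s⁻¹] = m²·s⁻².
Each option:
  (1) [kg·s⁻³] / [kg·m⁻¹·s⁻¹] = m·s⁻²
  (2) [m³·s⁻¹] / [m] = m²·s⁻¹
  (3) [kg·m⁻¹·s⁻¹] · [m³·s⁻¹] = kg·m²·s⁻²
  (4) [kg·m²·s⁻³] / [kg·s⁻¹] = m²·s⁻²  ← same
Only (4) matches m²·s⁻².

(4)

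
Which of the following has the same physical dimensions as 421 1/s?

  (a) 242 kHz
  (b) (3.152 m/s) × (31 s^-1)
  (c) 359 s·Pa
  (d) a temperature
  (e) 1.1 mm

Reference: s⁻¹.
Each option:
  (a) Hz = s⁻¹  ← same
  (b) [m·s⁻¹] · [s⁻¹] = m·s⁻²
  (c) Pa·s = N·m⁻²·s = kg·m⁻¹·s⁻¹
  (d) [temperature] = K
  (e) m
Only (a) matches s⁻¹.

(a)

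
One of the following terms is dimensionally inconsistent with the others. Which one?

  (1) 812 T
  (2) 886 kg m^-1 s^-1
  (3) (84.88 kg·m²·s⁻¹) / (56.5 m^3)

(1)

Reduce each to base SI dimensions:
  (1) T = Wb·m⁻² = kg·s⁻²·A⁻¹
  (2) kg·m⁻¹·s⁻¹
  (3) [kg·m²·s⁻¹] / [m³] = kg·m⁻¹·s⁻¹
All reduce to kg·m⁻¹·s⁻¹ except (1), which is kg·s⁻²·A⁻¹.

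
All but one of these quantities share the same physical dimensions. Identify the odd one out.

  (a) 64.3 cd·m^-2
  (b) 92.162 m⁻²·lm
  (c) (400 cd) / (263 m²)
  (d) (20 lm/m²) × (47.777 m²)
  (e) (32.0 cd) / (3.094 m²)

Reduce each to base SI dimensions:
  (a) cd·m⁻² = m⁻²·cd
  (b) lm·m⁻² = cd·m⁻² = m⁻²·cd
  (c) [cd] / [m²] = m⁻²·cd
  (d) [m⁻²·cd] · [m²] = cd
  (e) [cd] / [m²] = m⁻²·cd
All reduce to m⁻²·cd except (d), which is cd.

(d)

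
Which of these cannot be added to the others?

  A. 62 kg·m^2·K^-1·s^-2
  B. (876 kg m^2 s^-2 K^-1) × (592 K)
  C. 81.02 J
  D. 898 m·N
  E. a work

Expand each in SI base units:
  A. kg·m²·s⁻²·K⁻¹
  B. [kg·m²·s⁻²·K⁻¹] · [K] = kg·m²·s⁻²
  C. J = N·m = kg·m²·s⁻²
  D. N·m = kg·m·s⁻²·m = kg·m²·s⁻²
  E. [work] = kg·m²·s⁻²
All reduce to kg·m²·s⁻² except A., which is kg·m²·s⁻²·K⁻¹.

A.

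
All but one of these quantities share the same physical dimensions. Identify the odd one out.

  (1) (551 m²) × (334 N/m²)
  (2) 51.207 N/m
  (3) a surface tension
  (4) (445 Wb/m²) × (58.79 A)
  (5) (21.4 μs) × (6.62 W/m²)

In SI base units:
  (1) [m²] · [kg·m⁻¹·s⁻²] = kg·m·s⁻²
  (2) N·m⁻¹ = kg·m·s⁻²·m⁻¹ = kg·s⁻²
  (3) [surface tension] = kg·s⁻²
  (4) [kg·s⁻²·A⁻¹] · [A] = kg·s⁻²
  (5) [s] · [kg·s⁻³] = kg·s⁻²
All reduce to kg·s⁻² except (1), which is kg·m·s⁻².

(1)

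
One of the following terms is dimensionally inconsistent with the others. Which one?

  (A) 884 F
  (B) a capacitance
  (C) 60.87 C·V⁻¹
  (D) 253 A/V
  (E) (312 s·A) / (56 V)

In SI base units:
  (A) F = C·V⁻¹ = kg⁻¹·m⁻²·s⁴·A²
  (B) [capacitance] = kg⁻¹·m⁻²·s⁴·A²
  (C) C·V⁻¹ = s·A·(J·C⁻¹)⁻¹ = kg⁻¹·m⁻²·s⁴·A²
  (D) A·V⁻¹ = A·(J·C⁻¹)⁻¹ = kg⁻¹·m⁻²·s³·A²
  (E) [s·A] / [kg·m²·s⁻³·A⁻¹] = kg⁻¹·m⁻²·s⁴·A²
All reduce to kg⁻¹·m⁻²·s⁴·A² except (D), which is kg⁻¹·m⁻²·s³·A².

(D)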